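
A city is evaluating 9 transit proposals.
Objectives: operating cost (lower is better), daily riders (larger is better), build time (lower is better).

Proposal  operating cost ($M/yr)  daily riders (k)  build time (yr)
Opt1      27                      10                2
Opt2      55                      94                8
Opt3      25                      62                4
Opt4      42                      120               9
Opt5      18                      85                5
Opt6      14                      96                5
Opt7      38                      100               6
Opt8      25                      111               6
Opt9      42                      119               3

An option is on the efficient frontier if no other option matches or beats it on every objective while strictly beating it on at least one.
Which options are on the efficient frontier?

Opt1, Opt3, Opt4, Opt6, Opt8, Opt9

Opt1: not dominated (best build time).
Opt2: dominated by Opt6 (operating cost 14≤55, daily riders 96≥94, build time 5≤8).
Opt3: not dominated.
Opt4: not dominated (best daily riders).
Opt5: dominated by Opt6 (operating cost 14≤18, daily riders 96≥85, build time 5≤5).
Opt6: not dominated (best operating cost).
Opt7: dominated by Opt8 (operating cost 25≤38, daily riders 111≥100, build time 6≤6).
Opt8: not dominated.
Opt9: not dominated.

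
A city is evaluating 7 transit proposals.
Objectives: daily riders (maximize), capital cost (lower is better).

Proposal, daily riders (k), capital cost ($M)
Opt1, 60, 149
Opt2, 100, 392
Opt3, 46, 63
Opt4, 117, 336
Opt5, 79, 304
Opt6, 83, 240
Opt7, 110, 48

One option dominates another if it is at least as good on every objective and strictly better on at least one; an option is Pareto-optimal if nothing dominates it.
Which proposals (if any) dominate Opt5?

Opt6: daily riders 83≥79, capital cost 240≤304 — dominates Opt5.
Opt7: daily riders 110≥79, capital cost 48≤304 — dominates Opt5.
Others (Opt1, Opt2, Opt3, Opt4) are each worse than Opt5 on at least one objective.

Opt6, Opt7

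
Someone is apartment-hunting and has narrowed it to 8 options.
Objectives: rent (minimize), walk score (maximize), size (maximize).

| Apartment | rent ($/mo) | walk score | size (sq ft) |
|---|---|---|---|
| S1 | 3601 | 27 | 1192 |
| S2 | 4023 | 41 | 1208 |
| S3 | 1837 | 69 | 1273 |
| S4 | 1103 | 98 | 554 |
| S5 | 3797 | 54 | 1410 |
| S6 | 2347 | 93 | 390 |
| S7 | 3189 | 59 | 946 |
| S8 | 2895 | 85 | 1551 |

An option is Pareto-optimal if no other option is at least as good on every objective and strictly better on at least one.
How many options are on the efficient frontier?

3

S1: dominated by S3 (rent 1837≤3601, walk score 69≥27, size 1273≥1192).
S2: dominated by S3 (rent 1837≤4023, walk score 69≥41, size 1273≥1208).
S3: not dominated.
S4: not dominated (best rent).
S5: dominated by S8 (rent 2895≤3797, walk score 85≥54, size 1551≥1410).
S6: dominated by S4 (rent 1103≤2347, walk score 98≥93, size 554≥390).
S7: dominated by S3 (rent 1837≤3189, walk score 69≥59, size 1273≥946).
S8: not dominated (best size).
Pareto-optimal: S3, S4, S8 → 3.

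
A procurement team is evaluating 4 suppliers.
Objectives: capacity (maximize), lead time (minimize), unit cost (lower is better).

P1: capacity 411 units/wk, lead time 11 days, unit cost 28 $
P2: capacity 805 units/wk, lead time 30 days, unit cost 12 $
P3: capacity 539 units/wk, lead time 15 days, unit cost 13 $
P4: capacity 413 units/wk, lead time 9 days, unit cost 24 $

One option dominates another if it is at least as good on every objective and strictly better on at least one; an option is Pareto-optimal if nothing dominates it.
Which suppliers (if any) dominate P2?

P1: worse on capacity (411 vs 805).
P3: worse on capacity (539 vs 805).
P4: worse on capacity (413 vs 805).
No option dominates P2.

none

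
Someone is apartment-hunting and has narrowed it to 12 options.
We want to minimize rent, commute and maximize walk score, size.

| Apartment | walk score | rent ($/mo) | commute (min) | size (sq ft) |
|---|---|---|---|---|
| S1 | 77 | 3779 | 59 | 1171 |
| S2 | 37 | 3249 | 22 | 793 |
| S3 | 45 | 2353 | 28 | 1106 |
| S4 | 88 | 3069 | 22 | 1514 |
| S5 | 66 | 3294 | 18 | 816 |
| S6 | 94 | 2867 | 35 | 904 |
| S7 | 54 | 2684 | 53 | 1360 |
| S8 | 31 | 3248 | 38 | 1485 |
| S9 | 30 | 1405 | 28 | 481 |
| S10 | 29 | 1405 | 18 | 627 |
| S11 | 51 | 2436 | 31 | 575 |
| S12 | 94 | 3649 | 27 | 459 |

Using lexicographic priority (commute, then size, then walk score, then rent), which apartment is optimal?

First minimize commute: best is 18, kept {S5, S10}.
Then maximize size: best is 816, kept {S5}.

S5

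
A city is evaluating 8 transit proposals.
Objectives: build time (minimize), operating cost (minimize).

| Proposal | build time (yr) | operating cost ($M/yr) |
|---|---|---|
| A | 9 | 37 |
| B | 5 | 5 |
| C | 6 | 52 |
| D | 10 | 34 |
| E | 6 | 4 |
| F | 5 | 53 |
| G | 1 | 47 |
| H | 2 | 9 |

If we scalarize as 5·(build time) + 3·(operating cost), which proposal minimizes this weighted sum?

H

A: 5·9 + 3·37 = 156
B: 5·5 + 3·5 = 40
C: 5·6 + 3·52 = 186
D: 5·10 + 3·34 = 152
E: 5·6 + 3·4 = 42
F: 5·5 + 3·53 = 184
G: 5·1 + 3·47 = 146
H: 5·2 + 3·9 = 37
Lowest: H at 37.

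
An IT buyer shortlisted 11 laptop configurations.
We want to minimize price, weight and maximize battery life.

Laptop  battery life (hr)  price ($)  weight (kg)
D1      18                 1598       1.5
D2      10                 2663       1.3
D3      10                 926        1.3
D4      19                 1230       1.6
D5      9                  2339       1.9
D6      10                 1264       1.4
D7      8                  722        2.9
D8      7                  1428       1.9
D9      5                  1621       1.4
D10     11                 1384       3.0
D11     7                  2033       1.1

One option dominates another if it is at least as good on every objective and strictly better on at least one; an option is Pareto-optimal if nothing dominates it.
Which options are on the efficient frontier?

D1, D3, D4, D7, D11

D1: not dominated.
D2: dominated by D3 (battery life 10≥10, price 926≤2663, weight 1.3≤1.3).
D3: not dominated.
D4: not dominated (best battery life).
D5: dominated by D1 (battery life 18≥9, price 1598≤2339, weight 1.5≤1.9).
D6: dominated by D3 (battery life 10≥10, price 926≤1264, weight 1.3≤1.4).
D7: not dominated (best price).
D8: dominated by D3 (battery life 10≥7, price 926≤1428, weight 1.3≤1.9).
D9: dominated by D3 (battery life 10≥5, price 926≤1621, weight 1.3≤1.4).
D10: dominated by D4 (battery life 19≥11, price 1230≤1384, weight 1.6≤3.0).
D11: not dominated (best weight).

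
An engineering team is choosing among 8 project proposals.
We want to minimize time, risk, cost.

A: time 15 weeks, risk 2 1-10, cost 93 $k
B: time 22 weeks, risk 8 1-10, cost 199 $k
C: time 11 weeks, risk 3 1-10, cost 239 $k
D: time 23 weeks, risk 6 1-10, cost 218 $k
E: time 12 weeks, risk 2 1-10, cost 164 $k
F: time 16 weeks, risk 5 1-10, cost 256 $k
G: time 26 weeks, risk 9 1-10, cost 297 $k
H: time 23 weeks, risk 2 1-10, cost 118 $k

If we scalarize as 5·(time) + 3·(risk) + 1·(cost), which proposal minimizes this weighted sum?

A

A: 5·15 + 3·2 + 1·93 = 174
B: 5·22 + 3·8 + 1·199 = 333
C: 5·11 + 3·3 + 1·239 = 303
D: 5·23 + 3·6 + 1·218 = 351
E: 5·12 + 3·2 + 1·164 = 230
F: 5·16 + 3·5 + 1·256 = 351
G: 5·26 + 3·9 + 1·297 = 454
H: 5·23 + 3·2 + 1·118 = 239
Lowest: A at 174.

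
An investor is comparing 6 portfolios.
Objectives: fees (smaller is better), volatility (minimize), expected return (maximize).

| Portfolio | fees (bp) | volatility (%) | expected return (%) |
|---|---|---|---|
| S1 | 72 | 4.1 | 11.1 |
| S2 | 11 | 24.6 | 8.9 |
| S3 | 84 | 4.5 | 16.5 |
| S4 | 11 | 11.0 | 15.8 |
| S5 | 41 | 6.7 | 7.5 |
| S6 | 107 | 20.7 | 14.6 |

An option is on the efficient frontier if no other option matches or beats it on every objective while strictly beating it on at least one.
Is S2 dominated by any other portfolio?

Yes

S4 vs S2: fees 11≤11, volatility 11.0≤24.6, expected return 15.8≥8.9 — S4 is at least as good on every objective and strictly better on at least one, so S4 dominates S2.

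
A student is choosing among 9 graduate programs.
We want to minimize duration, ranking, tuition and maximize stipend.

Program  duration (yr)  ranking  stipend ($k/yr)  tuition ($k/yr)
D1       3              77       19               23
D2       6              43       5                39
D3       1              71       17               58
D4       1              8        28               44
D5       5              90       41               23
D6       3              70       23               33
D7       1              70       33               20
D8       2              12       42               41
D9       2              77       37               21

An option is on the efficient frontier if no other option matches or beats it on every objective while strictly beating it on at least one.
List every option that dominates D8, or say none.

D1: worse on duration (3 vs 2).
D2: worse on duration (6 vs 2).
D3: worse on ranking (71 vs 12).
D4: worse on stipend (28 vs 42).
D5: worse on duration (5 vs 2).
D6: worse on duration (3 vs 2).
D7: worse on ranking (70 vs 12).
D9: worse on ranking (77 vs 12).
No option dominates D8.

none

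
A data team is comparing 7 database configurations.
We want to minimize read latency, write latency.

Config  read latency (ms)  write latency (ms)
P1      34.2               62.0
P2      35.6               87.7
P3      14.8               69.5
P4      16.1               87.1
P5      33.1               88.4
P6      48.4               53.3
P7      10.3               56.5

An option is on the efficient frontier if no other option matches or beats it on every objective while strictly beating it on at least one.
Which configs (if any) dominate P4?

P3: read latency 14.8≤16.1, write latency 69.5≤87.1 — dominates P4.
P7: read latency 10.3≤16.1, write latency 56.5≤87.1 — dominates P4.
Others (P1, P2, P5, P6) are each worse than P4 on at least one objective.

P3, P7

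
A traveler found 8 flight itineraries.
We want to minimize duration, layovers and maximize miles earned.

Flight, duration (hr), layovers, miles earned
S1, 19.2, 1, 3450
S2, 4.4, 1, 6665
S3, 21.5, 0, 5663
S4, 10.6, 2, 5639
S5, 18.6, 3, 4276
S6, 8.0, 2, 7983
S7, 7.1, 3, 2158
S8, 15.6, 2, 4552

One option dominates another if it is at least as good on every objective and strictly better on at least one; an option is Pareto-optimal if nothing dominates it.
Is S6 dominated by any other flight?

No

S1: worse on duration (19.2 vs 8.0).
S2: worse on miles earned (6665 vs 7983).
S3: worse on duration (21.5 vs 8.0).
S4: worse on duration (10.6 vs 8.0).
S5: worse on duration (18.6 vs 8.0).
S7: worse on layovers (3 vs 2).
S8: worse on duration (15.6 vs 8.0).
No option is at least as good as S6 on every objective and strictly better on one.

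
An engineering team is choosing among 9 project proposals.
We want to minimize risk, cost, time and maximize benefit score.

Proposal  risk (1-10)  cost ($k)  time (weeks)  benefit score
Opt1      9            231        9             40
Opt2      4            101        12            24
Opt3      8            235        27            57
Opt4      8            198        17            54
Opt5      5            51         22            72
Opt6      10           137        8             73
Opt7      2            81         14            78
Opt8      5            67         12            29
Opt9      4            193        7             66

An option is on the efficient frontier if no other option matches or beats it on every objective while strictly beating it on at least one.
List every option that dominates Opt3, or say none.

Opt5: risk 5≤8, cost 51≤235, time 22≤27, benefit score 72≥57 — dominates Opt3.
Opt7: risk 2≤8, cost 81≤235, time 14≤27, benefit score 78≥57 — dominates Opt3.
Opt9: risk 4≤8, cost 193≤235, time 7≤27, benefit score 66≥57 — dominates Opt3.
Others (Opt1, Opt2, Opt4, Opt6, Opt8) are each worse than Opt3 on at least one objective.

Opt5, Opt7, Opt9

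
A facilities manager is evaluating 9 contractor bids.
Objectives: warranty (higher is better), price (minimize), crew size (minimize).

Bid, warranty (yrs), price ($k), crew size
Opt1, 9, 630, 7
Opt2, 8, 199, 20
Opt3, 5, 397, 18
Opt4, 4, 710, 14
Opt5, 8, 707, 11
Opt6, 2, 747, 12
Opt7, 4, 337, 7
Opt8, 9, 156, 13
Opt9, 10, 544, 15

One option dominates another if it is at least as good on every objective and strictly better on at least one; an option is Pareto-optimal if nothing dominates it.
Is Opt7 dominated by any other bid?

No

Opt1: worse on price (630 vs 337).
Opt2: worse on crew size (20 vs 7).
Opt3: worse on price (397 vs 337).
Opt4: worse on price (710 vs 337).
Opt5: worse on price (707 vs 337).
Opt6: worse on warranty (2 vs 4).
Opt8: worse on crew size (13 vs 7).
Opt9: worse on price (544 vs 337).
No option is at least as good as Opt7 on every objective and strictly better on one.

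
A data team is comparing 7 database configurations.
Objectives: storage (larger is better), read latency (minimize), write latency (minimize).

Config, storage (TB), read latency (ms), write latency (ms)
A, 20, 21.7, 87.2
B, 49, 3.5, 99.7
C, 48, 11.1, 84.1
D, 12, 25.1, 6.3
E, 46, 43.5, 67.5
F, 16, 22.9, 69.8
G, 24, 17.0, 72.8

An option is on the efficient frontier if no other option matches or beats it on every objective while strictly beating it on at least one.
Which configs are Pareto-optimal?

B, C, D, E, F, G

A: dominated by C (storage 48≥20, read latency 11.1≤21.7, write latency 84.1≤87.2).
B: not dominated (best storage).
C: not dominated.
D: not dominated (best write latency).
E: not dominated.
F: not dominated.
G: not dominated.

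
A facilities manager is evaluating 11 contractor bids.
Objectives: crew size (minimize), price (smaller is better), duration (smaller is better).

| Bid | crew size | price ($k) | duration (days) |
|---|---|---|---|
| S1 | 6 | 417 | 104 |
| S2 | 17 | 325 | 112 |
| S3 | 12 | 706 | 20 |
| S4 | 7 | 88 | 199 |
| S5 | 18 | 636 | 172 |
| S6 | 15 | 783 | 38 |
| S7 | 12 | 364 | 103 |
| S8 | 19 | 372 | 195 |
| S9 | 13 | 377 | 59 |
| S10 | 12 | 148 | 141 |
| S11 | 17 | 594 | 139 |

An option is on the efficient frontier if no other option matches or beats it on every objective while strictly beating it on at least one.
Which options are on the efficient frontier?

S1, S2, S3, S4, S7, S9, S10

S1: not dominated (best crew size).
S2: not dominated.
S3: not dominated (best duration).
S4: not dominated (best price).
S5: dominated by S1 (crew size 6≤18, price 417≤636, duration 104≤172).
S6: dominated by S3 (crew size 12≤15, price 706≤783, duration 20≤38).
S7: not dominated.
S8: dominated by S2 (crew size 17≤19, price 325≤372, duration 112≤195).
S9: not dominated.
S10: not dominated.
S11: dominated by S1 (crew size 6≤17, price 417≤594, duration 104≤139).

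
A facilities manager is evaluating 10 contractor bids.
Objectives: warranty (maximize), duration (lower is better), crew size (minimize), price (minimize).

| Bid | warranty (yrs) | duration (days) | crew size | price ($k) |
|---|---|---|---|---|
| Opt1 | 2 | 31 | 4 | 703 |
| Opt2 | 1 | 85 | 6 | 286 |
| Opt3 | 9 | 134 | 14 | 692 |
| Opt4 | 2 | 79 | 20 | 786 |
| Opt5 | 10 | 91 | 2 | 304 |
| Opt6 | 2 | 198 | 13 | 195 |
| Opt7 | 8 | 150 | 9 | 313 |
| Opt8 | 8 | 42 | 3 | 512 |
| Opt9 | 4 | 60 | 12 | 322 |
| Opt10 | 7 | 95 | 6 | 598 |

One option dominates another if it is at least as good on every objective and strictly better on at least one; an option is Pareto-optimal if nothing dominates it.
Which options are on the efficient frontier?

Opt1, Opt2, Opt5, Opt6, Opt8, Opt9

Opt1: not dominated (best duration).
Opt2: not dominated.
Opt3: dominated by Opt5 (warranty 10≥9, duration 91≤134, crew size 2≤14, price 304≤692).
Opt4: dominated by Opt1 (warranty 2≥2, duration 31≤79, crew size 4≤20, price 703≤786).
Opt5: not dominated (best warranty).
Opt6: not dominated (best price).
Opt7: dominated by Opt5 (warranty 10≥8, duration 91≤150, crew size 2≤9, price 304≤313).
Opt8: not dominated.
Opt9: not dominated.
Opt10: dominated by Opt5 (warranty 10≥7, duration 91≤95, crew size 2≤6, price 304≤598).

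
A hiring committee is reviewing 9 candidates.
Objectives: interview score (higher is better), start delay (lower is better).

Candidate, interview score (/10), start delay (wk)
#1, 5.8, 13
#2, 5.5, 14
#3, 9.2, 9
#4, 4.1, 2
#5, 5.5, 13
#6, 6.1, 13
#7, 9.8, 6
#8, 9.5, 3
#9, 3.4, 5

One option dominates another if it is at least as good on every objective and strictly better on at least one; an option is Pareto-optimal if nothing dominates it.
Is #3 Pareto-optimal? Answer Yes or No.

#7 vs #3: interview score 9.8≥9.2, start delay 6≤9 — #7 is at least as good on every objective and strictly better on at least one, so #7 dominates #3.

No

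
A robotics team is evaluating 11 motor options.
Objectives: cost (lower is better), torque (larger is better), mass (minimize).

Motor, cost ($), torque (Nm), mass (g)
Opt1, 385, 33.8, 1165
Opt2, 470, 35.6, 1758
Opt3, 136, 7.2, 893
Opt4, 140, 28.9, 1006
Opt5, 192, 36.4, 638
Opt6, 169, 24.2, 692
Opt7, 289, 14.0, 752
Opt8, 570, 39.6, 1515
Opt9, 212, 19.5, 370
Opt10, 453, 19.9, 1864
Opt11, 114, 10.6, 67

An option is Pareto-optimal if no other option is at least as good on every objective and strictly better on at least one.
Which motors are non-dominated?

Opt1: dominated by Opt5 (cost 192≤385, torque 36.4≥33.8, mass 638≤1165).
Opt2: dominated by Opt5 (cost 192≤470, torque 36.4≥35.6, mass 638≤1758).
Opt3: dominated by Opt11 (cost 114≤136, torque 10.6≥7.2, mass 67≤893).
Opt4: not dominated.
Opt5: not dominated.
Opt6: not dominated.
Opt7: dominated by Opt5 (cost 192≤289, torque 36.4≥14.0, mass 638≤752).
Opt8: not dominated (best torque).
Opt9: not dominated.
Opt10: dominated by Opt1 (cost 385≤453, torque 33.8≥19.9, mass 1165≤1864).
Opt11: not dominated (best cost).

Opt4, Opt5, Opt6, Opt8, Opt9, Opt11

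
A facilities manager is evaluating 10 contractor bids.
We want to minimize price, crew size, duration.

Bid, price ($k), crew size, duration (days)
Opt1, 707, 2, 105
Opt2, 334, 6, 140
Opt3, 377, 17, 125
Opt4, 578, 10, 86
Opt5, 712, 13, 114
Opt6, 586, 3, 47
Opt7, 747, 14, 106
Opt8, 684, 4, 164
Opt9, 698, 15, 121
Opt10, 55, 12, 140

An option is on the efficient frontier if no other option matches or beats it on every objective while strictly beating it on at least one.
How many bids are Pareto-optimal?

Opt1: not dominated (best crew size).
Opt2: not dominated.
Opt3: not dominated.
Opt4: not dominated.
Opt5: dominated by Opt1 (price 707≤712, crew size 2≤13, duration 105≤114).
Opt6: not dominated (best duration).
Opt7: dominated by Opt1 (price 707≤747, crew size 2≤14, duration 105≤106).
Opt8: dominated by Opt6 (price 586≤684, crew size 3≤4, duration 47≤164).
Opt9: dominated by Opt4 (price 578≤698, crew size 10≤15, duration 86≤121).
Opt10: not dominated (best price).
Pareto-optimal: Opt1, Opt2, Opt3, Opt4, Opt6, Opt10 → 6.

6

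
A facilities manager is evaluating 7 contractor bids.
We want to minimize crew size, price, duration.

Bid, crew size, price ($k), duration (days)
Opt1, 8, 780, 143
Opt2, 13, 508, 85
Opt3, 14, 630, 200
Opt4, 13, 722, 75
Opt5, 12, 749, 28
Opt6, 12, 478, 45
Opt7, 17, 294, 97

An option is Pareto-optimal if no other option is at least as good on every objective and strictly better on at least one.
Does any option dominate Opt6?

No

Opt1: worse on price (780 vs 478).
Opt2: worse on crew size (13 vs 12).
Opt3: worse on crew size (14 vs 12).
Opt4: worse on crew size (13 vs 12).
Opt5: worse on price (749 vs 478).
Opt7: worse on crew size (17 vs 12).
No option is at least as good as Opt6 on every objective and strictly better on one.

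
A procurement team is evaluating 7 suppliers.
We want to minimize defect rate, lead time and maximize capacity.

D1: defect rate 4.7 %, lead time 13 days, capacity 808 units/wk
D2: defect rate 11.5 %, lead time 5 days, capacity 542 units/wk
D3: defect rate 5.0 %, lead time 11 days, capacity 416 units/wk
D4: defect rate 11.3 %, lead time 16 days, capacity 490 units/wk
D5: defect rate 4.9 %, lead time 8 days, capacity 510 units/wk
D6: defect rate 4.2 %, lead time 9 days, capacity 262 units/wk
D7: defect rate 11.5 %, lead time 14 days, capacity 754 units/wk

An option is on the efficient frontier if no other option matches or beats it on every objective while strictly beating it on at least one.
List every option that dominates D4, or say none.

D1: defect rate 4.7≤11.3, lead time 13≤16, capacity 808≥490 — dominates D4.
D5: defect rate 4.9≤11.3, lead time 8≤16, capacity 510≥490 — dominates D4.
Others (D2, D3, D6, D7) are each worse than D4 on at least one objective.

D1, D5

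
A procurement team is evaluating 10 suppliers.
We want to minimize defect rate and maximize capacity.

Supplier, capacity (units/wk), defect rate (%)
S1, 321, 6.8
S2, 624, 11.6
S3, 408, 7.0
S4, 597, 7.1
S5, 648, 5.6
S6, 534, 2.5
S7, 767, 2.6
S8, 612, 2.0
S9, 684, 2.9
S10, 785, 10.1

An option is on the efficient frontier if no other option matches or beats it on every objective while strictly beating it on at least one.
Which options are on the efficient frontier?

S1: dominated by S5 (capacity 648≥321, defect rate 5.6≤6.8).
S2: dominated by S5 (capacity 648≥624, defect rate 5.6≤11.6).
S3: dominated by S5 (capacity 648≥408, defect rate 5.6≤7.0).
S4: dominated by S5 (capacity 648≥597, defect rate 5.6≤7.1).
S5: dominated by S7 (capacity 767≥648, defect rate 2.6≤5.6).
S6: dominated by S8 (capacity 612≥534, defect rate 2.0≤2.5).
S7: not dominated.
S8: not dominated (best defect rate).
S9: dominated by S7 (capacity 767≥684, defect rate 2.6≤2.9).
S10: not dominated (best capacity).

S7, S8, S10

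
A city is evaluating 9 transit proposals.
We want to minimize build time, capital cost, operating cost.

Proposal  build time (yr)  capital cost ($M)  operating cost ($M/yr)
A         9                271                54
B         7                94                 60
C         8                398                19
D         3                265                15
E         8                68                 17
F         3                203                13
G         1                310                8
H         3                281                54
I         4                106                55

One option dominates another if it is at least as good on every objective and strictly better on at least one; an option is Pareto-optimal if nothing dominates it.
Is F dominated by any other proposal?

A: worse on build time (9 vs 3).
B: worse on build time (7 vs 3).
C: worse on build time (8 vs 3).
D: worse on capital cost (265 vs 203).
E: worse on build time (8 vs 3).
G: worse on capital cost (310 vs 203).
H: worse on capital cost (281 vs 203).
I: worse on build time (4 vs 3).
No option is at least as good as F on every objective and strictly better on one.

No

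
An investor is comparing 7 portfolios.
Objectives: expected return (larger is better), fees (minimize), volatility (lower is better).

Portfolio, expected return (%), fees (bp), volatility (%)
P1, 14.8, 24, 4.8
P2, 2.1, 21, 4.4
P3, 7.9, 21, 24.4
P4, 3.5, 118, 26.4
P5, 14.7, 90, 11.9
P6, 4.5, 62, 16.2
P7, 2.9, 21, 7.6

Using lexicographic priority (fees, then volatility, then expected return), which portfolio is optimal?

P2

First minimize fees: best is 21, kept {P2, P3, P7}.
Then minimize volatility: best is 4.4, kept {P2}.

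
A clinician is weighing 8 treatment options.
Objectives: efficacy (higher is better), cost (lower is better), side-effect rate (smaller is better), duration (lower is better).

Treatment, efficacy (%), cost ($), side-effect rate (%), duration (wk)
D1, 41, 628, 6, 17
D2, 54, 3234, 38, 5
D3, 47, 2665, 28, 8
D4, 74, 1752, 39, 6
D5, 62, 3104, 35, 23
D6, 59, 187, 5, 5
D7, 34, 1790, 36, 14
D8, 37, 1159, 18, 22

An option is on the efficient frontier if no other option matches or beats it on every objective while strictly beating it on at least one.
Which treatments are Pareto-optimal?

D4, D5, D6

D1: dominated by D6 (efficacy 59≥41, cost 187≤628, side-effect rate 5≤6, duration 5≤17).
D2: dominated by D6 (efficacy 59≥54, cost 187≤3234, side-effect rate 5≤38, duration 5≤5).
D3: dominated by D6 (efficacy 59≥47, cost 187≤2665, side-effect rate 5≤28, duration 5≤8).
D4: not dominated (best efficacy).
D5: not dominated.
D6: not dominated (best cost).
D7: dominated by D6 (efficacy 59≥34, cost 187≤1790, side-effect rate 5≤36, duration 5≤14).
D8: dominated by D1 (efficacy 41≥37, cost 628≤1159, side-effect rate 6≤18, duration 17≤22).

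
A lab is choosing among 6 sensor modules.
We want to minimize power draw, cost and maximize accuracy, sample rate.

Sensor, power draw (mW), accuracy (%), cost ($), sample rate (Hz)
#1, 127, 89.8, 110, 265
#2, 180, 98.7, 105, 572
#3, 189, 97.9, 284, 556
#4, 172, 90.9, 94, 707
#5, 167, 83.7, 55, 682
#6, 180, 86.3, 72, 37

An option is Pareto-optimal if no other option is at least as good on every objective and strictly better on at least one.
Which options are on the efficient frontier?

#1: not dominated (best power draw).
#2: not dominated (best accuracy).
#3: dominated by #2 (power draw 180≤189, accuracy 98.7≥97.9, cost 105≤284, sample rate 572≥556).
#4: not dominated (best sample rate).
#5: not dominated (best cost).
#6: not dominated.

#1, #2, #4, #5, #6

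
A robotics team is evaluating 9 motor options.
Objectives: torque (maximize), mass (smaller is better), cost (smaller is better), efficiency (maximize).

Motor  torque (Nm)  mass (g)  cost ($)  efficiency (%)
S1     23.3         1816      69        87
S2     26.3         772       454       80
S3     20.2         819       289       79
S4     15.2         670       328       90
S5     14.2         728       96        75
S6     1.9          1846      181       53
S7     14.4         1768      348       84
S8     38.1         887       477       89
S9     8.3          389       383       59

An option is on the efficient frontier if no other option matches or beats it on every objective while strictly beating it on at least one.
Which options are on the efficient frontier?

S1, S2, S3, S4, S5, S8, S9

S1: not dominated (best cost).
S2: not dominated.
S3: not dominated.
S4: not dominated (best efficiency).
S5: not dominated.
S6: dominated by S1 (torque 23.3≥1.9, mass 1816≤1846, cost 69≤181, efficiency 87≥53).
S7: dominated by S4 (torque 15.2≥14.4, mass 670≤1768, cost 328≤348, efficiency 90≥84).
S8: not dominated (best torque).
S9: not dominated (best mass).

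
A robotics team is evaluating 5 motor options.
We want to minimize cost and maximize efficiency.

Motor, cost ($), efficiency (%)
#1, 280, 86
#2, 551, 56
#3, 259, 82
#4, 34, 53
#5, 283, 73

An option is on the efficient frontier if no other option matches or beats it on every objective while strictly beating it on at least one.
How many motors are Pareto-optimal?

#1: not dominated (best efficiency).
#2: dominated by #1 (cost 280≤551, efficiency 86≥56).
#3: not dominated.
#4: not dominated (best cost).
#5: dominated by #1 (cost 280≤283, efficiency 86≥73).
Pareto-optimal: #1, #3, #4 → 3.

3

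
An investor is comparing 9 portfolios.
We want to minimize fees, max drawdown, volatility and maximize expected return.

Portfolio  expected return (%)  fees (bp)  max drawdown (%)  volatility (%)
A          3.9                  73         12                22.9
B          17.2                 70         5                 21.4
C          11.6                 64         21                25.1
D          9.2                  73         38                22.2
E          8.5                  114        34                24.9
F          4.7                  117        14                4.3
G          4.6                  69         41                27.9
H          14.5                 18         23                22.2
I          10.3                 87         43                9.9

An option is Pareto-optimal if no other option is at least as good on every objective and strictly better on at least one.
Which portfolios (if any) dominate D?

B: expected return 17.2≥9.2, fees 70≤73, max drawdown 5≤38, volatility 21.4≤22.2 — dominates D.
H: expected return 14.5≥9.2, fees 18≤73, max drawdown 23≤38, volatility 22.2≤22.2 — dominates D.
Others (A, C, E, F, G, I) are each worse than D on at least one objective.

B, H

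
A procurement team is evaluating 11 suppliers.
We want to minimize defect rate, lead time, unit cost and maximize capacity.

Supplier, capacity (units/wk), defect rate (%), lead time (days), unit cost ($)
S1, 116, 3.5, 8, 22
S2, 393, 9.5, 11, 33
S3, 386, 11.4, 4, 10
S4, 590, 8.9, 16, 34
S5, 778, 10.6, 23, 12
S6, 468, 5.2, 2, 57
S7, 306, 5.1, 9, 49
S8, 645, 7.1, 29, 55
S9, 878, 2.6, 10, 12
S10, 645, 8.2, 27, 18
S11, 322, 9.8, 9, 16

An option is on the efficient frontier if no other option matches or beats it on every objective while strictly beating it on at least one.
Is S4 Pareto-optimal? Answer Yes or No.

S9 vs S4: capacity 878≥590, defect rate 2.6≤8.9, lead time 10≤16, unit cost 12≤34 — S9 is at least as good on every objective and strictly better on at least one, so S9 dominates S4.

No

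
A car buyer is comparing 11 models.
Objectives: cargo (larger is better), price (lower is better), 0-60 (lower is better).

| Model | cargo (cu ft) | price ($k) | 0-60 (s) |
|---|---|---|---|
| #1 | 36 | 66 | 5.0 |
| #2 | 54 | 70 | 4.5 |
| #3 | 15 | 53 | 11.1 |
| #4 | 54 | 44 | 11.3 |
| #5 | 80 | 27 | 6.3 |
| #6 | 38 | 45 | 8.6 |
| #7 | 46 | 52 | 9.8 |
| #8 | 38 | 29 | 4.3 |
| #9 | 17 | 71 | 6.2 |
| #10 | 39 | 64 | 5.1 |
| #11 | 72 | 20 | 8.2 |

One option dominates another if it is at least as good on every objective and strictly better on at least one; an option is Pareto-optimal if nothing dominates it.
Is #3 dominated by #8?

#8 vs #3: cargo 38≥15, price 29≤53, 0-60 4.3≤11.1 — #8 is at least as good on every objective with at least one strict improvement.

Yes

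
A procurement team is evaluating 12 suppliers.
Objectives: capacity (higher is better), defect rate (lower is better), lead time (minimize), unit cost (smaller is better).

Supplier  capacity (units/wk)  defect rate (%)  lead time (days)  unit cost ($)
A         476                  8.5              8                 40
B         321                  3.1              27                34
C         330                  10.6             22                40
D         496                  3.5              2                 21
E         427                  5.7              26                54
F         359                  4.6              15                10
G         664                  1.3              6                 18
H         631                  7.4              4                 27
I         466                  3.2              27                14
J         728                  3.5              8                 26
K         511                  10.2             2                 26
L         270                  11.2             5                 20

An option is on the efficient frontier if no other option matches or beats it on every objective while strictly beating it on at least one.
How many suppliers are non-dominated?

A: dominated by D (capacity 496≥476, defect rate 3.5≤8.5, lead time 2≤8, unit cost 21≤40).
B: dominated by G (capacity 664≥321, defect rate 1.3≤3.1, lead time 6≤27, unit cost 18≤34).
C: dominated by A (capacity 476≥330, defect rate 8.5≤10.6, lead time 8≤22, unit cost 40≤40).
D: not dominated.
E: dominated by D (capacity 496≥427, defect rate 3.5≤5.7, lead time 2≤26, unit cost 21≤54).
F: not dominated (best unit cost).
G: not dominated (best defect rate).
H: not dominated.
I: not dominated.
J: not dominated (best capacity).
K: not dominated.
L: not dominated.
Pareto-optimal: D, F, G, H, I, J, K, L → 8.

8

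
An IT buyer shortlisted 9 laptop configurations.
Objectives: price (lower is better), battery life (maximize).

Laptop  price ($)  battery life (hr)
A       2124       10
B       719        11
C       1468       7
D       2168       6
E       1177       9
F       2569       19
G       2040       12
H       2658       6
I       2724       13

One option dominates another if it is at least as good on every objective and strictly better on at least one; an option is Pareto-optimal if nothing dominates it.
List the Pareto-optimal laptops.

A: dominated by B (price 719≤2124, battery life 11≥10).
B: not dominated (best price).
C: dominated by B (price 719≤1468, battery life 11≥7).
D: dominated by A (price 2124≤2168, battery life 10≥6).
E: dominated by B (price 719≤1177, battery life 11≥9).
F: not dominated (best battery life).
G: not dominated.
H: dominated by A (price 2124≤2658, battery life 10≥6).
I: dominated by F (price 2569≤2724, battery life 19≥13).

B, F, G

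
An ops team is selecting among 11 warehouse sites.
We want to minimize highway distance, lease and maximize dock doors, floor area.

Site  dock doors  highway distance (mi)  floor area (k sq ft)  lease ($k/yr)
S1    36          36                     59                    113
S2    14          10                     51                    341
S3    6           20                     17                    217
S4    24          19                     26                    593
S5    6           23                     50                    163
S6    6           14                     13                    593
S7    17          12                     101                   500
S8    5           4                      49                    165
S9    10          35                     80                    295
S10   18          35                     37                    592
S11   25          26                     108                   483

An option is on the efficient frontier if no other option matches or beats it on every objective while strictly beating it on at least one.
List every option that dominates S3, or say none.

none

S1: worse on highway distance (36 vs 20).
S2: worse on lease (341 vs 217).
S4: worse on lease (593 vs 217).
S5: worse on highway distance (23 vs 20).
S6: worse on floor area (13 vs 17).
S7: worse on lease (500 vs 217).
S8: worse on dock doors (5 vs 6).
S9: worse on highway distance (35 vs 20).
S10: worse on highway distance (35 vs 20).
S11: worse on highway distance (26 vs 20).
No option dominates S3.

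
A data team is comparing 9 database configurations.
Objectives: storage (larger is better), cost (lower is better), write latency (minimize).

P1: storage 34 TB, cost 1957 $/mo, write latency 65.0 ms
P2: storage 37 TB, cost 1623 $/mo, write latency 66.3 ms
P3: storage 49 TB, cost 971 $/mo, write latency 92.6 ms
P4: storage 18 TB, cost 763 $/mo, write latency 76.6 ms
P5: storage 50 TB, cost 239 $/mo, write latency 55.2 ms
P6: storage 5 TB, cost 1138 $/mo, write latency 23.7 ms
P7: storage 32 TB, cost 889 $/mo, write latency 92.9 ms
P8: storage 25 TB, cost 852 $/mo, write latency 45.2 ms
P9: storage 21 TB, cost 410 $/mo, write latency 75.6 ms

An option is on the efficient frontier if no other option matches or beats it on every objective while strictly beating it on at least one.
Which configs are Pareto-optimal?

P5, P6, P8

P1: dominated by P5 (storage 50≥34, cost 239≤1957, write latency 55.2≤65.0).
P2: dominated by P5 (storage 50≥37, cost 239≤1623, write latency 55.2≤66.3).
P3: dominated by P5 (storage 50≥49, cost 239≤971, write latency 55.2≤92.6).
P4: dominated by P5 (storage 50≥18, cost 239≤763, write latency 55.2≤76.6).
P5: not dominated (best storage).
P6: not dominated (best write latency).
P7: dominated by P5 (storage 50≥32, cost 239≤889, write latency 55.2≤92.9).
P8: not dominated.
P9: dominated by P5 (storage 50≥21, cost 239≤410, write latency 55.2≤75.6).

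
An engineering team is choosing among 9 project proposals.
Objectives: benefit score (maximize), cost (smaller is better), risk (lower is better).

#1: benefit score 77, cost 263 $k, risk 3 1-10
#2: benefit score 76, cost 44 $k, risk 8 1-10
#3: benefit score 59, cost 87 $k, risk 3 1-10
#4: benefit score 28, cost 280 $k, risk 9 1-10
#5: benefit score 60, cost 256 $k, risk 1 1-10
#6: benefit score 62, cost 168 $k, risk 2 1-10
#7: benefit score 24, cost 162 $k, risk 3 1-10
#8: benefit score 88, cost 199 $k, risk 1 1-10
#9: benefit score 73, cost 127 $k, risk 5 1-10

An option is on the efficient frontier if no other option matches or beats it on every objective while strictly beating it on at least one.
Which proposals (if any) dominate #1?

#8

#8: benefit score 88≥77, cost 199≤263, risk 1≤3 — dominates #1.
Others (#2, #3, #4, #5, #6, #7, #9) are each worse than #1 on at least one objective.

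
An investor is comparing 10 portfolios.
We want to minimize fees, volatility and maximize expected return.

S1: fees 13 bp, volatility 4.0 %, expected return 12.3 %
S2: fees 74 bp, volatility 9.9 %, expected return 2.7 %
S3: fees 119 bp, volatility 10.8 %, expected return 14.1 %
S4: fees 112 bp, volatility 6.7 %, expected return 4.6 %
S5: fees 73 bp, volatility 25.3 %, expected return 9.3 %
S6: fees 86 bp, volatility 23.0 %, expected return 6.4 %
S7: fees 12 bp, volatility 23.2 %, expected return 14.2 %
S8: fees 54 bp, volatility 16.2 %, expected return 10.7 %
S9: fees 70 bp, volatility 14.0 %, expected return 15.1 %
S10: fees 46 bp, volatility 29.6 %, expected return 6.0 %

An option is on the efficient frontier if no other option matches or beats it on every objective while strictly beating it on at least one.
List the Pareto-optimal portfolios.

S1, S3, S7, S9

S1: not dominated (best volatility).
S2: dominated by S1 (fees 13≤74, volatility 4.0≤9.9, expected return 12.3≥2.7).
S3: not dominated.
S4: dominated by S1 (fees 13≤112, volatility 4.0≤6.7, expected return 12.3≥4.6).
S5: dominated by S1 (fees 13≤73, volatility 4.0≤25.3, expected return 12.3≥9.3).
S6: dominated by S1 (fees 13≤86, volatility 4.0≤23.0, expected return 12.3≥6.4).
S7: not dominated (best fees).
S8: dominated by S1 (fees 13≤54, volatility 4.0≤16.2, expected return 12.3≥10.7).
S9: not dominated (best expected return).
S10: dominated by S1 (fees 13≤46, volatility 4.0≤29.6, expected return 12.3≥6.0).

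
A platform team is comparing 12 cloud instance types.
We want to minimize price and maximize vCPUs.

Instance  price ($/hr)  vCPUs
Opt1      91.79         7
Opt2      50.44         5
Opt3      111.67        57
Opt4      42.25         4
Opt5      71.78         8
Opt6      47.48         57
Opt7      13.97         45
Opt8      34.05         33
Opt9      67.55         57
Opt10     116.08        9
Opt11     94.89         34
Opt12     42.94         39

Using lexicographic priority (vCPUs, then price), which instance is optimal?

Opt6

First maximize vCPUs: best is 57, kept {Opt3, Opt6, Opt9}.
Then minimize price: best is 47.48, kept {Opt6}.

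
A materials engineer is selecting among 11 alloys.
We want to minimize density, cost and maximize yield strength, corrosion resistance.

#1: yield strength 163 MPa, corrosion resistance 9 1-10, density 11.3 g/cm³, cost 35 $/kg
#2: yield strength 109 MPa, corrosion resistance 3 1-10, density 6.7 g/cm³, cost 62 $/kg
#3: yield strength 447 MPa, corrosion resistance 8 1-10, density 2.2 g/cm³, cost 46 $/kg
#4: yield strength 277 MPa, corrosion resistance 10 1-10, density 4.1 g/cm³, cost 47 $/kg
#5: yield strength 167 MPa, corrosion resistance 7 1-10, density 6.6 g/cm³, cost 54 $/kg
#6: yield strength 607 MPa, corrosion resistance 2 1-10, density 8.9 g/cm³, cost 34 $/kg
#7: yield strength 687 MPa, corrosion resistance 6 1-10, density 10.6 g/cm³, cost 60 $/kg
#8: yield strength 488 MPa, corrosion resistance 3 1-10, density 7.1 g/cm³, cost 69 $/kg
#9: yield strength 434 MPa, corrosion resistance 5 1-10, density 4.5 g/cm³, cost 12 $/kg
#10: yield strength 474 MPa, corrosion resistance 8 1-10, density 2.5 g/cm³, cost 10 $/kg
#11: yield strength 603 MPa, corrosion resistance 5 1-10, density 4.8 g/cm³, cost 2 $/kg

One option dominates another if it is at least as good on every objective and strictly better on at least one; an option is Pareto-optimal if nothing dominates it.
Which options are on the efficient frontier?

#1, #3, #4, #6, #7, #10, #11

#1: not dominated.
#2: dominated by #3 (yield strength 447≥109, corrosion resistance 8≥3, density 2.2≤6.7, cost 46≤62).
#3: not dominated (best density).
#4: not dominated (best corrosion resistance).
#5: dominated by #3 (yield strength 447≥167, corrosion resistance 8≥7, density 2.2≤6.6, cost 46≤54).
#6: not dominated.
#7: not dominated (best yield strength).
#8: dominated by #11 (yield strength 603≥488, corrosion resistance 5≥3, density 4.8≤7.1, cost 2≤69).
#9: dominated by #10 (yield strength 474≥434, corrosion resistance 8≥5, density 2.5≤4.5, cost 10≤12).
#10: not dominated.
#11: not dominated (best cost).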